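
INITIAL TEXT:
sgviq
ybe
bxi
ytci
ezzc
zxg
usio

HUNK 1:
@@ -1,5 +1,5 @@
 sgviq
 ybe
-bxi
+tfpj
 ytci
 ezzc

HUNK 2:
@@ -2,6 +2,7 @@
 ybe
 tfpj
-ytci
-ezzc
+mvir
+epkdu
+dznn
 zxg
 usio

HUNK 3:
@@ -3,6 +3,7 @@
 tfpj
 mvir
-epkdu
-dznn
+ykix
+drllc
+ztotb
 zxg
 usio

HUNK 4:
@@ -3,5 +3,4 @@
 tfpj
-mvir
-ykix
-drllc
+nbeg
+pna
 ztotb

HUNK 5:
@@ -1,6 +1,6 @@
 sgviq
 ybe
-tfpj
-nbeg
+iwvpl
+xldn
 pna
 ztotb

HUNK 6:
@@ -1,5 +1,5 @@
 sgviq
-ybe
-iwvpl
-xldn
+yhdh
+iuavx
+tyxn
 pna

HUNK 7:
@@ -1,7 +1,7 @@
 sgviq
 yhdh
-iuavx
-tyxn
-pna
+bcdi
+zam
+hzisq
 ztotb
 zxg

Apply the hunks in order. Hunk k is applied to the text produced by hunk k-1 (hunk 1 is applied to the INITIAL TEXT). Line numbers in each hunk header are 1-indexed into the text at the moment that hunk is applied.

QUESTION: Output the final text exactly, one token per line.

Hunk 1: at line 1 remove [bxi] add [tfpj] -> 7 lines: sgviq ybe tfpj ytci ezzc zxg usio
Hunk 2: at line 2 remove [ytci,ezzc] add [mvir,epkdu,dznn] -> 8 lines: sgviq ybe tfpj mvir epkdu dznn zxg usio
Hunk 3: at line 3 remove [epkdu,dznn] add [ykix,drllc,ztotb] -> 9 lines: sgviq ybe tfpj mvir ykix drllc ztotb zxg usio
Hunk 4: at line 3 remove [mvir,ykix,drllc] add [nbeg,pna] -> 8 lines: sgviq ybe tfpj nbeg pna ztotb zxg usio
Hunk 5: at line 1 remove [tfpj,nbeg] add [iwvpl,xldn] -> 8 lines: sgviq ybe iwvpl xldn pna ztotb zxg usio
Hunk 6: at line 1 remove [ybe,iwvpl,xldn] add [yhdh,iuavx,tyxn] -> 8 lines: sgviq yhdh iuavx tyxn pna ztotb zxg usio
Hunk 7: at line 1 remove [iuavx,tyxn,pna] add [bcdi,zam,hzisq] -> 8 lines: sgviq yhdh bcdi zam hzisq ztotb zxg usio

Answer: sgviq
yhdh
bcdi
zam
hzisq
ztotb
zxg
usio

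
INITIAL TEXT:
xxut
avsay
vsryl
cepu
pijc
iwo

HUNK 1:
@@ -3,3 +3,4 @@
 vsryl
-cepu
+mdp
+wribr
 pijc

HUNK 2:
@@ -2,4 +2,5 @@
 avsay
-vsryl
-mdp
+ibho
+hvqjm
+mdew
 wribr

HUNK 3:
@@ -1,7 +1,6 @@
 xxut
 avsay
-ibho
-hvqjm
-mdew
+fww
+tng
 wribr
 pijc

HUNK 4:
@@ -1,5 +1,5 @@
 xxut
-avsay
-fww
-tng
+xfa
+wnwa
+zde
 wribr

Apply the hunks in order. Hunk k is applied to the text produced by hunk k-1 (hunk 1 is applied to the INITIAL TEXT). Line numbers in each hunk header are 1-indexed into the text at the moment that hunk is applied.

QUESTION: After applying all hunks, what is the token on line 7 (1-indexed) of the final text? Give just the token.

Answer: iwo

Derivation:
Hunk 1: at line 3 remove [cepu] add [mdp,wribr] -> 7 lines: xxut avsay vsryl mdp wribr pijc iwo
Hunk 2: at line 2 remove [vsryl,mdp] add [ibho,hvqjm,mdew] -> 8 lines: xxut avsay ibho hvqjm mdew wribr pijc iwo
Hunk 3: at line 1 remove [ibho,hvqjm,mdew] add [fww,tng] -> 7 lines: xxut avsay fww tng wribr pijc iwo
Hunk 4: at line 1 remove [avsay,fww,tng] add [xfa,wnwa,zde] -> 7 lines: xxut xfa wnwa zde wribr pijc iwo
Final line 7: iwo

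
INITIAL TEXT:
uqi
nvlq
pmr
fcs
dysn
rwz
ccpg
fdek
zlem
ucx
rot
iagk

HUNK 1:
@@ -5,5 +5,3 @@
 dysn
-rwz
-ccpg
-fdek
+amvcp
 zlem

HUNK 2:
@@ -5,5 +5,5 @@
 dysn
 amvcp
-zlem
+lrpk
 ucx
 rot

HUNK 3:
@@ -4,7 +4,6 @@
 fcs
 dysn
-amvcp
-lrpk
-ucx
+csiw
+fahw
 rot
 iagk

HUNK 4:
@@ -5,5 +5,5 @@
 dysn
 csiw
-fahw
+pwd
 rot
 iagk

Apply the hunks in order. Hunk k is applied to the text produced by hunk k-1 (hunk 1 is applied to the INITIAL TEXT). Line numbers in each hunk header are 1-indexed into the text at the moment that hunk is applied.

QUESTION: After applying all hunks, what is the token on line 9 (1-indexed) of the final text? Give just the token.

Answer: iagk

Derivation:
Hunk 1: at line 5 remove [rwz,ccpg,fdek] add [amvcp] -> 10 lines: uqi nvlq pmr fcs dysn amvcp zlem ucx rot iagk
Hunk 2: at line 5 remove [zlem] add [lrpk] -> 10 lines: uqi nvlq pmr fcs dysn amvcp lrpk ucx rot iagk
Hunk 3: at line 4 remove [amvcp,lrpk,ucx] add [csiw,fahw] -> 9 lines: uqi nvlq pmr fcs dysn csiw fahw rot iagk
Hunk 4: at line 5 remove [fahw] add [pwd] -> 9 lines: uqi nvlq pmr fcs dysn csiw pwd rot iagk
Final line 9: iagk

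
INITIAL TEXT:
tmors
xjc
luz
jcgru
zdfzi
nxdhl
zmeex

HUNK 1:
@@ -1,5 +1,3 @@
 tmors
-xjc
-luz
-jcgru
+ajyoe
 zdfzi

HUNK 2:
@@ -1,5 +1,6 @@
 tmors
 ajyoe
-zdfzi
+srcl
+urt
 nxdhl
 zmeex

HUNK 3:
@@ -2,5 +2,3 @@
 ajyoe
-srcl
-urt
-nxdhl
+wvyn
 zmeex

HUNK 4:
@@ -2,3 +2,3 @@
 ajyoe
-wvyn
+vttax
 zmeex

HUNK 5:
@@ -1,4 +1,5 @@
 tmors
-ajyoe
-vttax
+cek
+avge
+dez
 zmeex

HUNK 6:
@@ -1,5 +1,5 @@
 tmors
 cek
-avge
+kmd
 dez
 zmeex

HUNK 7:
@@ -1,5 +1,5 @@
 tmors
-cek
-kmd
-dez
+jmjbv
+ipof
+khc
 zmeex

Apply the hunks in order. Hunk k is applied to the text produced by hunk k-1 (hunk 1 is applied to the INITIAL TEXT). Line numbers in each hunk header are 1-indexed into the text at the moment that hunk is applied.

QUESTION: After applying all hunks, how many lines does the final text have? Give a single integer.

Answer: 5

Derivation:
Hunk 1: at line 1 remove [xjc,luz,jcgru] add [ajyoe] -> 5 lines: tmors ajyoe zdfzi nxdhl zmeex
Hunk 2: at line 1 remove [zdfzi] add [srcl,urt] -> 6 lines: tmors ajyoe srcl urt nxdhl zmeex
Hunk 3: at line 2 remove [srcl,urt,nxdhl] add [wvyn] -> 4 lines: tmors ajyoe wvyn zmeex
Hunk 4: at line 2 remove [wvyn] add [vttax] -> 4 lines: tmors ajyoe vttax zmeex
Hunk 5: at line 1 remove [ajyoe,vttax] add [cek,avge,dez] -> 5 lines: tmors cek avge dez zmeex
Hunk 6: at line 1 remove [avge] add [kmd] -> 5 lines: tmors cek kmd dez zmeex
Hunk 7: at line 1 remove [cek,kmd,dez] add [jmjbv,ipof,khc] -> 5 lines: tmors jmjbv ipof khc zmeex
Final line count: 5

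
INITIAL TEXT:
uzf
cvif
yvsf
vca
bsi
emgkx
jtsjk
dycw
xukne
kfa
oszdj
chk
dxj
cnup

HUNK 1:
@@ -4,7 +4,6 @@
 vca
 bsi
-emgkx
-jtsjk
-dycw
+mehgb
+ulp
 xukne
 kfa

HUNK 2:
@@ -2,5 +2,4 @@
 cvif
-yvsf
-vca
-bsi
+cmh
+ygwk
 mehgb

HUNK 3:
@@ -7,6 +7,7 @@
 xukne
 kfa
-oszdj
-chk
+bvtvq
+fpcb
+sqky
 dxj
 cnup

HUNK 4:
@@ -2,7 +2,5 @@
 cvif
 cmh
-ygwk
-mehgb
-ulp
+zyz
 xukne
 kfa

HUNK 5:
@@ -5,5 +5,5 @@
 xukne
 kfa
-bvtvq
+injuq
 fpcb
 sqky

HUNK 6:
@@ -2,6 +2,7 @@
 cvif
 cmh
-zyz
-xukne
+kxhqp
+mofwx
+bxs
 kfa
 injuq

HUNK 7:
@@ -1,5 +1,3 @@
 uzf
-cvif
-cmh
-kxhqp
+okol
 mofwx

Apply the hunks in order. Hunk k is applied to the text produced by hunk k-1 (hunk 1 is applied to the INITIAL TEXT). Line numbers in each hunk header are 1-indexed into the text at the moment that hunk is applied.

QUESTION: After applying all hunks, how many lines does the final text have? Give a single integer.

Answer: 10

Derivation:
Hunk 1: at line 4 remove [emgkx,jtsjk,dycw] add [mehgb,ulp] -> 13 lines: uzf cvif yvsf vca bsi mehgb ulp xukne kfa oszdj chk dxj cnup
Hunk 2: at line 2 remove [yvsf,vca,bsi] add [cmh,ygwk] -> 12 lines: uzf cvif cmh ygwk mehgb ulp xukne kfa oszdj chk dxj cnup
Hunk 3: at line 7 remove [oszdj,chk] add [bvtvq,fpcb,sqky] -> 13 lines: uzf cvif cmh ygwk mehgb ulp xukne kfa bvtvq fpcb sqky dxj cnup
Hunk 4: at line 2 remove [ygwk,mehgb,ulp] add [zyz] -> 11 lines: uzf cvif cmh zyz xukne kfa bvtvq fpcb sqky dxj cnup
Hunk 5: at line 5 remove [bvtvq] add [injuq] -> 11 lines: uzf cvif cmh zyz xukne kfa injuq fpcb sqky dxj cnup
Hunk 6: at line 2 remove [zyz,xukne] add [kxhqp,mofwx,bxs] -> 12 lines: uzf cvif cmh kxhqp mofwx bxs kfa injuq fpcb sqky dxj cnup
Hunk 7: at line 1 remove [cvif,cmh,kxhqp] add [okol] -> 10 lines: uzf okol mofwx bxs kfa injuq fpcb sqky dxj cnup
Final line count: 10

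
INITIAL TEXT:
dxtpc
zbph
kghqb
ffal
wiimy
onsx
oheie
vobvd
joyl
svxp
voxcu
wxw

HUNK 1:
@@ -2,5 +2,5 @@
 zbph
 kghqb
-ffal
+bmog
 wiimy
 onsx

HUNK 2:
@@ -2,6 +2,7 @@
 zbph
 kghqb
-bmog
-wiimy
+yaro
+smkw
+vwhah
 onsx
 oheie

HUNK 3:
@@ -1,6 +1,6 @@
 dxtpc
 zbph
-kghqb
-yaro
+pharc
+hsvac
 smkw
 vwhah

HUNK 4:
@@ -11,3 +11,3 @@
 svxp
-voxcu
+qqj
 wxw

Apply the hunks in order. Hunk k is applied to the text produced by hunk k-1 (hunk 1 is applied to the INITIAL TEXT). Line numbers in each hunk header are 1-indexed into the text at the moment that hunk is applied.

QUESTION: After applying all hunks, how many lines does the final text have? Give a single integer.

Hunk 1: at line 2 remove [ffal] add [bmog] -> 12 lines: dxtpc zbph kghqb bmog wiimy onsx oheie vobvd joyl svxp voxcu wxw
Hunk 2: at line 2 remove [bmog,wiimy] add [yaro,smkw,vwhah] -> 13 lines: dxtpc zbph kghqb yaro smkw vwhah onsx oheie vobvd joyl svxp voxcu wxw
Hunk 3: at line 1 remove [kghqb,yaro] add [pharc,hsvac] -> 13 lines: dxtpc zbph pharc hsvac smkw vwhah onsx oheie vobvd joyl svxp voxcu wxw
Hunk 4: at line 11 remove [voxcu] add [qqj] -> 13 lines: dxtpc zbph pharc hsvac smkw vwhah onsx oheie vobvd joyl svxp qqj wxw
Final line count: 13

Answer: 13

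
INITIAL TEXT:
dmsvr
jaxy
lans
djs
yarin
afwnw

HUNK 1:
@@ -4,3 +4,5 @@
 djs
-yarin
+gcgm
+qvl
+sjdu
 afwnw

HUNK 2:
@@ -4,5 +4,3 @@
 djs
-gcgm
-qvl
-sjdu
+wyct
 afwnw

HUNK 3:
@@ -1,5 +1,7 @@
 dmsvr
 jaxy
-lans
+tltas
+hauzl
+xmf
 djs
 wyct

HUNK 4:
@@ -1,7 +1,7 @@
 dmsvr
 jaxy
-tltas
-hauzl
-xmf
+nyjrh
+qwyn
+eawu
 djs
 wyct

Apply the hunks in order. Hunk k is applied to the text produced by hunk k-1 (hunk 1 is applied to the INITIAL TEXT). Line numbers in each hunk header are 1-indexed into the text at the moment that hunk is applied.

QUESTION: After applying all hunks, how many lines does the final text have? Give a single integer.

Hunk 1: at line 4 remove [yarin] add [gcgm,qvl,sjdu] -> 8 lines: dmsvr jaxy lans djs gcgm qvl sjdu afwnw
Hunk 2: at line 4 remove [gcgm,qvl,sjdu] add [wyct] -> 6 lines: dmsvr jaxy lans djs wyct afwnw
Hunk 3: at line 1 remove [lans] add [tltas,hauzl,xmf] -> 8 lines: dmsvr jaxy tltas hauzl xmf djs wyct afwnw
Hunk 4: at line 1 remove [tltas,hauzl,xmf] add [nyjrh,qwyn,eawu] -> 8 lines: dmsvr jaxy nyjrh qwyn eawu djs wyct afwnw
Final line count: 8

Answer: 8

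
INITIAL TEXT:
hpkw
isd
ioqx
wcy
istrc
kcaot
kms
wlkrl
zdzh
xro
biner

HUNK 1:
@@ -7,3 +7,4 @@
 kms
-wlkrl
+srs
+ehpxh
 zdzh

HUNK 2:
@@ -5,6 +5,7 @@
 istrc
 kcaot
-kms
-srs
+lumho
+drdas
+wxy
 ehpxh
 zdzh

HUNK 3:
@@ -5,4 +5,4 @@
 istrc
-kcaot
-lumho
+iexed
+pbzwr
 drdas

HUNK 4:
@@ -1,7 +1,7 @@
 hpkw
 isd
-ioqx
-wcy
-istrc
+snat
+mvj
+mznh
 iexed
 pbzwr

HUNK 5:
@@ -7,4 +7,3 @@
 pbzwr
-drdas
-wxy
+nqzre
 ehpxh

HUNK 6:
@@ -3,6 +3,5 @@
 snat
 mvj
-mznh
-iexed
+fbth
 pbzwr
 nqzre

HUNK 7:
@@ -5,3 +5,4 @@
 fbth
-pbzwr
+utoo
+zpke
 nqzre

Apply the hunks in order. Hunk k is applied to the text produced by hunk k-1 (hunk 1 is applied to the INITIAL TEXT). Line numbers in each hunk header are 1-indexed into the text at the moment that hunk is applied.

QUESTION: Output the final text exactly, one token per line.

Hunk 1: at line 7 remove [wlkrl] add [srs,ehpxh] -> 12 lines: hpkw isd ioqx wcy istrc kcaot kms srs ehpxh zdzh xro biner
Hunk 2: at line 5 remove [kms,srs] add [lumho,drdas,wxy] -> 13 lines: hpkw isd ioqx wcy istrc kcaot lumho drdas wxy ehpxh zdzh xro biner
Hunk 3: at line 5 remove [kcaot,lumho] add [iexed,pbzwr] -> 13 lines: hpkw isd ioqx wcy istrc iexed pbzwr drdas wxy ehpxh zdzh xro biner
Hunk 4: at line 1 remove [ioqx,wcy,istrc] add [snat,mvj,mznh] -> 13 lines: hpkw isd snat mvj mznh iexed pbzwr drdas wxy ehpxh zdzh xro biner
Hunk 5: at line 7 remove [drdas,wxy] add [nqzre] -> 12 lines: hpkw isd snat mvj mznh iexed pbzwr nqzre ehpxh zdzh xro biner
Hunk 6: at line 3 remove [mznh,iexed] add [fbth] -> 11 lines: hpkw isd snat mvj fbth pbzwr nqzre ehpxh zdzh xro biner
Hunk 7: at line 5 remove [pbzwr] add [utoo,zpke] -> 12 lines: hpkw isd snat mvj fbth utoo zpke nqzre ehpxh zdzh xro biner

Answer: hpkw
isd
snat
mvj
fbth
utoo
zpke
nqzre
ehpxh
zdzh
xro
biner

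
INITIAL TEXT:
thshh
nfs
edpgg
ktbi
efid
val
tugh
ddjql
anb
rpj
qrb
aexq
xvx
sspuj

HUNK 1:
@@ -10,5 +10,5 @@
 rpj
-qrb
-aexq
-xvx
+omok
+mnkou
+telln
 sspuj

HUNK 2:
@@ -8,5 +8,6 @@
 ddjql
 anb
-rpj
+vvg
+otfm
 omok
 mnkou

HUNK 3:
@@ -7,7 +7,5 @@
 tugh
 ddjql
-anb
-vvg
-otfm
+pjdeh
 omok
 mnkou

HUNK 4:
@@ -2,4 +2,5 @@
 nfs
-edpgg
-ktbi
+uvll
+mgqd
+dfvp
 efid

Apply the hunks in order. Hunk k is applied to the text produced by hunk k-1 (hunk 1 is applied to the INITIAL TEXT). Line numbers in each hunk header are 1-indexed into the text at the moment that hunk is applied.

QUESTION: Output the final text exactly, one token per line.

Hunk 1: at line 10 remove [qrb,aexq,xvx] add [omok,mnkou,telln] -> 14 lines: thshh nfs edpgg ktbi efid val tugh ddjql anb rpj omok mnkou telln sspuj
Hunk 2: at line 8 remove [rpj] add [vvg,otfm] -> 15 lines: thshh nfs edpgg ktbi efid val tugh ddjql anb vvg otfm omok mnkou telln sspuj
Hunk 3: at line 7 remove [anb,vvg,otfm] add [pjdeh] -> 13 lines: thshh nfs edpgg ktbi efid val tugh ddjql pjdeh omok mnkou telln sspuj
Hunk 4: at line 2 remove [edpgg,ktbi] add [uvll,mgqd,dfvp] -> 14 lines: thshh nfs uvll mgqd dfvp efid val tugh ddjql pjdeh omok mnkou telln sspuj

Answer: thshh
nfs
uvll
mgqd
dfvp
efid
val
tugh
ddjql
pjdeh
omok
mnkou
telln
sspuj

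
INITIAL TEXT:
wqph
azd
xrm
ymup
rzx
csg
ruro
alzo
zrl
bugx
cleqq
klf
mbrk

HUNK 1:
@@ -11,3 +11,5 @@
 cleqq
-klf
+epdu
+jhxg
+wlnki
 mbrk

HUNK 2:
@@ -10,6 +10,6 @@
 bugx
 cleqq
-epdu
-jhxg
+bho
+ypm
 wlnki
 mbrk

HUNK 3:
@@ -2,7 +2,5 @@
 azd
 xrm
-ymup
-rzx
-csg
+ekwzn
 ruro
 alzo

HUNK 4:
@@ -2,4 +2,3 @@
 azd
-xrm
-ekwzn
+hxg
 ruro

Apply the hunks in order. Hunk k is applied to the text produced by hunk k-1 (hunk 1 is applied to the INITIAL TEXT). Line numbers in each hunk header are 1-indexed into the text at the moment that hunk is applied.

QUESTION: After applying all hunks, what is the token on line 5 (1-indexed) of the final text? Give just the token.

Answer: alzo

Derivation:
Hunk 1: at line 11 remove [klf] add [epdu,jhxg,wlnki] -> 15 lines: wqph azd xrm ymup rzx csg ruro alzo zrl bugx cleqq epdu jhxg wlnki mbrk
Hunk 2: at line 10 remove [epdu,jhxg] add [bho,ypm] -> 15 lines: wqph azd xrm ymup rzx csg ruro alzo zrl bugx cleqq bho ypm wlnki mbrk
Hunk 3: at line 2 remove [ymup,rzx,csg] add [ekwzn] -> 13 lines: wqph azd xrm ekwzn ruro alzo zrl bugx cleqq bho ypm wlnki mbrk
Hunk 4: at line 2 remove [xrm,ekwzn] add [hxg] -> 12 lines: wqph azd hxg ruro alzo zrl bugx cleqq bho ypm wlnki mbrk
Final line 5: alzo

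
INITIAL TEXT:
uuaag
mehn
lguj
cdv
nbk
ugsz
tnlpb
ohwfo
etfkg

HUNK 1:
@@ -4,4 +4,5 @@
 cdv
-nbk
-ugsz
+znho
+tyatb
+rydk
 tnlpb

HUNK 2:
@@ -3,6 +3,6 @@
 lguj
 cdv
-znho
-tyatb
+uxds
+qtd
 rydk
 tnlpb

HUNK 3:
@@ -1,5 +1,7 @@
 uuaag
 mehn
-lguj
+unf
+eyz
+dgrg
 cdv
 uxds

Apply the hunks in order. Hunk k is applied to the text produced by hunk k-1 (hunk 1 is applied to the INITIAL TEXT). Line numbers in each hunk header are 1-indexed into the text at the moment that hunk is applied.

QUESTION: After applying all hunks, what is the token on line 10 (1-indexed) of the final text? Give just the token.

Hunk 1: at line 4 remove [nbk,ugsz] add [znho,tyatb,rydk] -> 10 lines: uuaag mehn lguj cdv znho tyatb rydk tnlpb ohwfo etfkg
Hunk 2: at line 3 remove [znho,tyatb] add [uxds,qtd] -> 10 lines: uuaag mehn lguj cdv uxds qtd rydk tnlpb ohwfo etfkg
Hunk 3: at line 1 remove [lguj] add [unf,eyz,dgrg] -> 12 lines: uuaag mehn unf eyz dgrg cdv uxds qtd rydk tnlpb ohwfo etfkg
Final line 10: tnlpb

Answer: tnlpb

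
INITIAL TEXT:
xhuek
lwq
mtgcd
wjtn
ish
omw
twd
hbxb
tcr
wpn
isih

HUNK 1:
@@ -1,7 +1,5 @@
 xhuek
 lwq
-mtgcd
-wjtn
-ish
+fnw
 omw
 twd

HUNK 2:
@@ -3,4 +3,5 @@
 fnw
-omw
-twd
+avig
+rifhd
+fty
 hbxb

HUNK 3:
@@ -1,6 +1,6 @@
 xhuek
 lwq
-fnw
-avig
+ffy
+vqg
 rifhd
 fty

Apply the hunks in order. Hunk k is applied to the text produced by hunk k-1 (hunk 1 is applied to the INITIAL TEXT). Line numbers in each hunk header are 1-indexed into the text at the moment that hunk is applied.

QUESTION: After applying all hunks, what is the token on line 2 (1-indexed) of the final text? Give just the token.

Hunk 1: at line 1 remove [mtgcd,wjtn,ish] add [fnw] -> 9 lines: xhuek lwq fnw omw twd hbxb tcr wpn isih
Hunk 2: at line 3 remove [omw,twd] add [avig,rifhd,fty] -> 10 lines: xhuek lwq fnw avig rifhd fty hbxb tcr wpn isih
Hunk 3: at line 1 remove [fnw,avig] add [ffy,vqg] -> 10 lines: xhuek lwq ffy vqg rifhd fty hbxb tcr wpn isih
Final line 2: lwq

Answer: lwq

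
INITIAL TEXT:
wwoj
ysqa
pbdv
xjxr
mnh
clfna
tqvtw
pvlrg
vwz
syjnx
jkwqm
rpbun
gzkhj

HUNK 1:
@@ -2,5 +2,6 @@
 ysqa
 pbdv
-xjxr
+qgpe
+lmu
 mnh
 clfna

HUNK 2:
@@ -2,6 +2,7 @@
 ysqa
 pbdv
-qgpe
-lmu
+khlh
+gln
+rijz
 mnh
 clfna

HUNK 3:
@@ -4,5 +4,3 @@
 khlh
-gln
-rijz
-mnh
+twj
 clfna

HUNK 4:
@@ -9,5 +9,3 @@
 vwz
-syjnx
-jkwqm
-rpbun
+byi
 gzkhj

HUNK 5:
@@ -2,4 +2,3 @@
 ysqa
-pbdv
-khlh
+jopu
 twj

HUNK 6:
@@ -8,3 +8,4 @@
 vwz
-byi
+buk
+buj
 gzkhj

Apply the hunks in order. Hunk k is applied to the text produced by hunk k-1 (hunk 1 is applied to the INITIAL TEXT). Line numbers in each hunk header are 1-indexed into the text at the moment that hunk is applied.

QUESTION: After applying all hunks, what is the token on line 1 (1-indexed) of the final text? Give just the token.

Hunk 1: at line 2 remove [xjxr] add [qgpe,lmu] -> 14 lines: wwoj ysqa pbdv qgpe lmu mnh clfna tqvtw pvlrg vwz syjnx jkwqm rpbun gzkhj
Hunk 2: at line 2 remove [qgpe,lmu] add [khlh,gln,rijz] -> 15 lines: wwoj ysqa pbdv khlh gln rijz mnh clfna tqvtw pvlrg vwz syjnx jkwqm rpbun gzkhj
Hunk 3: at line 4 remove [gln,rijz,mnh] add [twj] -> 13 lines: wwoj ysqa pbdv khlh twj clfna tqvtw pvlrg vwz syjnx jkwqm rpbun gzkhj
Hunk 4: at line 9 remove [syjnx,jkwqm,rpbun] add [byi] -> 11 lines: wwoj ysqa pbdv khlh twj clfna tqvtw pvlrg vwz byi gzkhj
Hunk 5: at line 2 remove [pbdv,khlh] add [jopu] -> 10 lines: wwoj ysqa jopu twj clfna tqvtw pvlrg vwz byi gzkhj
Hunk 6: at line 8 remove [byi] add [buk,buj] -> 11 lines: wwoj ysqa jopu twj clfna tqvtw pvlrg vwz buk buj gzkhj
Final line 1: wwoj

Answer: wwoj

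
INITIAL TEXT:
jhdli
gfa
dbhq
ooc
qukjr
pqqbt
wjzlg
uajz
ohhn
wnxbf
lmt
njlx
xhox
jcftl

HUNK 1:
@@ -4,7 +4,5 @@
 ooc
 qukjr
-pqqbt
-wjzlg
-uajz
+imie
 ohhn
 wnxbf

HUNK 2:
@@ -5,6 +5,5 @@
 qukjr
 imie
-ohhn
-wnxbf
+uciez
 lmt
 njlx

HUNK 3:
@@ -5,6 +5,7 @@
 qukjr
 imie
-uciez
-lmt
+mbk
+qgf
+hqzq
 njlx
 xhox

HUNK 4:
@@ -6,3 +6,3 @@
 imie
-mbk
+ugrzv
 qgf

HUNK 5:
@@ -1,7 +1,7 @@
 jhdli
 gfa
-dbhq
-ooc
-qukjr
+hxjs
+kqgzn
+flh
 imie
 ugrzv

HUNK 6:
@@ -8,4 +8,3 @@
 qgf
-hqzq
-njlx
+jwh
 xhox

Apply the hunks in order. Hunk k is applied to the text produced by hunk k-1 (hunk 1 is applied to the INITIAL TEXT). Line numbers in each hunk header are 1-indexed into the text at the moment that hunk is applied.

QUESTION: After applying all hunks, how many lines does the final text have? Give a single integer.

Answer: 11

Derivation:
Hunk 1: at line 4 remove [pqqbt,wjzlg,uajz] add [imie] -> 12 lines: jhdli gfa dbhq ooc qukjr imie ohhn wnxbf lmt njlx xhox jcftl
Hunk 2: at line 5 remove [ohhn,wnxbf] add [uciez] -> 11 lines: jhdli gfa dbhq ooc qukjr imie uciez lmt njlx xhox jcftl
Hunk 3: at line 5 remove [uciez,lmt] add [mbk,qgf,hqzq] -> 12 lines: jhdli gfa dbhq ooc qukjr imie mbk qgf hqzq njlx xhox jcftl
Hunk 4: at line 6 remove [mbk] add [ugrzv] -> 12 lines: jhdli gfa dbhq ooc qukjr imie ugrzv qgf hqzq njlx xhox jcftl
Hunk 5: at line 1 remove [dbhq,ooc,qukjr] add [hxjs,kqgzn,flh] -> 12 lines: jhdli gfa hxjs kqgzn flh imie ugrzv qgf hqzq njlx xhox jcftl
Hunk 6: at line 8 remove [hqzq,njlx] add [jwh] -> 11 lines: jhdli gfa hxjs kqgzn flh imie ugrzv qgf jwh xhox jcftl
Final line count: 11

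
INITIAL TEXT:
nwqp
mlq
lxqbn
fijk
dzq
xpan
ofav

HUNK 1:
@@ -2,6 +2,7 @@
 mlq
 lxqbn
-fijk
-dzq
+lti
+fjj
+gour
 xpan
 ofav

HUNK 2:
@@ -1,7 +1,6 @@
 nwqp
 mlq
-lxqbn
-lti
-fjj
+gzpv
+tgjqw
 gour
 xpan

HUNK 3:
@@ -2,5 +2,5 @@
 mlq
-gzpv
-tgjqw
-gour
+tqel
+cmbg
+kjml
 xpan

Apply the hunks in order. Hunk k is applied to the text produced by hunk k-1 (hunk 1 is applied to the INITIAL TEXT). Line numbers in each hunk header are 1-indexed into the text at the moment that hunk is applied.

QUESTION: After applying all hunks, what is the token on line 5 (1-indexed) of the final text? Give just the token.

Answer: kjml

Derivation:
Hunk 1: at line 2 remove [fijk,dzq] add [lti,fjj,gour] -> 8 lines: nwqp mlq lxqbn lti fjj gour xpan ofav
Hunk 2: at line 1 remove [lxqbn,lti,fjj] add [gzpv,tgjqw] -> 7 lines: nwqp mlq gzpv tgjqw gour xpan ofav
Hunk 3: at line 2 remove [gzpv,tgjqw,gour] add [tqel,cmbg,kjml] -> 7 lines: nwqp mlq tqel cmbg kjml xpan ofav
Final line 5: kjml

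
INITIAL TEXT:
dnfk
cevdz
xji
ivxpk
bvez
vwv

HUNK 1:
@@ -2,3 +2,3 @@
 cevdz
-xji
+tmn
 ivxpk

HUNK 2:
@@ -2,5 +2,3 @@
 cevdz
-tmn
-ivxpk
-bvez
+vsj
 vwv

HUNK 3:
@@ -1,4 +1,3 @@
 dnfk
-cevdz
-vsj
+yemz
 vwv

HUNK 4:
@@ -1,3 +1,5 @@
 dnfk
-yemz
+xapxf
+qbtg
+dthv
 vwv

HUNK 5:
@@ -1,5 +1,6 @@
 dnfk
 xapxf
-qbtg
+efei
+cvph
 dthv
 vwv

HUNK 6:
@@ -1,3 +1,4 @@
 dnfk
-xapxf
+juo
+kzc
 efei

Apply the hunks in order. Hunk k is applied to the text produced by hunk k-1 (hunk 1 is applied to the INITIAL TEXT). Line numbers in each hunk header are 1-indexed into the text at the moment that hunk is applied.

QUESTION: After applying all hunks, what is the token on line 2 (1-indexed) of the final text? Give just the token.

Hunk 1: at line 2 remove [xji] add [tmn] -> 6 lines: dnfk cevdz tmn ivxpk bvez vwv
Hunk 2: at line 2 remove [tmn,ivxpk,bvez] add [vsj] -> 4 lines: dnfk cevdz vsj vwv
Hunk 3: at line 1 remove [cevdz,vsj] add [yemz] -> 3 lines: dnfk yemz vwv
Hunk 4: at line 1 remove [yemz] add [xapxf,qbtg,dthv] -> 5 lines: dnfk xapxf qbtg dthv vwv
Hunk 5: at line 1 remove [qbtg] add [efei,cvph] -> 6 lines: dnfk xapxf efei cvph dthv vwv
Hunk 6: at line 1 remove [xapxf] add [juo,kzc] -> 7 lines: dnfk juo kzc efei cvph dthv vwv
Final line 2: juo

Answer: juo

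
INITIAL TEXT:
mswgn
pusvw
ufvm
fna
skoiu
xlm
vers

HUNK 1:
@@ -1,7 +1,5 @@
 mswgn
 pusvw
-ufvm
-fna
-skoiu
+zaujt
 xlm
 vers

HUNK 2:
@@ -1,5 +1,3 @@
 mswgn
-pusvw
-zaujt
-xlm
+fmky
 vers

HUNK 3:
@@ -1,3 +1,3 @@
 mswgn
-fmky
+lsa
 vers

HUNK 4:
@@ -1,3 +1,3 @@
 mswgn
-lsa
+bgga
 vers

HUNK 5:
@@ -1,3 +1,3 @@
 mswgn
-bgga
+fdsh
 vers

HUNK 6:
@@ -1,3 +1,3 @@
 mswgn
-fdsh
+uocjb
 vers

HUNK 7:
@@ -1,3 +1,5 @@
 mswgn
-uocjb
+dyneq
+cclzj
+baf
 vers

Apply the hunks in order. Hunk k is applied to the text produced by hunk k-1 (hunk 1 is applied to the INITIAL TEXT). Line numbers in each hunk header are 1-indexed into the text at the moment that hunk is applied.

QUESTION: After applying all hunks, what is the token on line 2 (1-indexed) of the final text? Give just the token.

Answer: dyneq

Derivation:
Hunk 1: at line 1 remove [ufvm,fna,skoiu] add [zaujt] -> 5 lines: mswgn pusvw zaujt xlm vers
Hunk 2: at line 1 remove [pusvw,zaujt,xlm] add [fmky] -> 3 lines: mswgn fmky vers
Hunk 3: at line 1 remove [fmky] add [lsa] -> 3 lines: mswgn lsa vers
Hunk 4: at line 1 remove [lsa] add [bgga] -> 3 lines: mswgn bgga vers
Hunk 5: at line 1 remove [bgga] add [fdsh] -> 3 lines: mswgn fdsh vers
Hunk 6: at line 1 remove [fdsh] add [uocjb] -> 3 lines: mswgn uocjb vers
Hunk 7: at line 1 remove [uocjb] add [dyneq,cclzj,baf] -> 5 lines: mswgn dyneq cclzj baf vers
Final line 2: dyneq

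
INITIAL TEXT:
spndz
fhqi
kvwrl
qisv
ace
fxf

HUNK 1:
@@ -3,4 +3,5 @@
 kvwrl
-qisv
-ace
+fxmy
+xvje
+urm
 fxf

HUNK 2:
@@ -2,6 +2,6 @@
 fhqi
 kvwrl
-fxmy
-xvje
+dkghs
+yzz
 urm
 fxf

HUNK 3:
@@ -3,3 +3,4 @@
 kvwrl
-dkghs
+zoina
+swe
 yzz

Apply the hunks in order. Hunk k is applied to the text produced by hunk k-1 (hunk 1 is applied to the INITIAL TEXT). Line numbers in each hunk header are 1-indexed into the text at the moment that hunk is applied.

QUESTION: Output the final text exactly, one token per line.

Hunk 1: at line 3 remove [qisv,ace] add [fxmy,xvje,urm] -> 7 lines: spndz fhqi kvwrl fxmy xvje urm fxf
Hunk 2: at line 2 remove [fxmy,xvje] add [dkghs,yzz] -> 7 lines: spndz fhqi kvwrl dkghs yzz urm fxf
Hunk 3: at line 3 remove [dkghs] add [zoina,swe] -> 8 lines: spndz fhqi kvwrl zoina swe yzz urm fxf

Answer: spndz
fhqi
kvwrl
zoina
swe
yzz
urm
fxf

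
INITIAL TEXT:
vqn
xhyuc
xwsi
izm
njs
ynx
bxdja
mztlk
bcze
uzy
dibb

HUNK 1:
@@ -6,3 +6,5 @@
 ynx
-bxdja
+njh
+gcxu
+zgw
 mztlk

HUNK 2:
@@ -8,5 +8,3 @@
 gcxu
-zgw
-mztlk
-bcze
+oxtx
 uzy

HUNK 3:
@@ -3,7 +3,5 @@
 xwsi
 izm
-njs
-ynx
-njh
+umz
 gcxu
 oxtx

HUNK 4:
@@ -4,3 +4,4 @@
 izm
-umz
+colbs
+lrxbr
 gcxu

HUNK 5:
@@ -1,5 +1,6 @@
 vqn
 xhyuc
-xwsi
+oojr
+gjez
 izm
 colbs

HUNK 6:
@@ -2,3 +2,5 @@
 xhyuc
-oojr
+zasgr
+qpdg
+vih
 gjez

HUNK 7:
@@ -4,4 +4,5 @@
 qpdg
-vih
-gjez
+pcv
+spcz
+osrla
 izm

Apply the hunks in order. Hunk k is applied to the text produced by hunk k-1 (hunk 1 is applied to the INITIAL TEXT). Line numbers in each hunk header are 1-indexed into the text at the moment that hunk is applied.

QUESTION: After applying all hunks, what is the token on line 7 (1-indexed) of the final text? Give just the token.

Hunk 1: at line 6 remove [bxdja] add [njh,gcxu,zgw] -> 13 lines: vqn xhyuc xwsi izm njs ynx njh gcxu zgw mztlk bcze uzy dibb
Hunk 2: at line 8 remove [zgw,mztlk,bcze] add [oxtx] -> 11 lines: vqn xhyuc xwsi izm njs ynx njh gcxu oxtx uzy dibb
Hunk 3: at line 3 remove [njs,ynx,njh] add [umz] -> 9 lines: vqn xhyuc xwsi izm umz gcxu oxtx uzy dibb
Hunk 4: at line 4 remove [umz] add [colbs,lrxbr] -> 10 lines: vqn xhyuc xwsi izm colbs lrxbr gcxu oxtx uzy dibb
Hunk 5: at line 1 remove [xwsi] add [oojr,gjez] -> 11 lines: vqn xhyuc oojr gjez izm colbs lrxbr gcxu oxtx uzy dibb
Hunk 6: at line 2 remove [oojr] add [zasgr,qpdg,vih] -> 13 lines: vqn xhyuc zasgr qpdg vih gjez izm colbs lrxbr gcxu oxtx uzy dibb
Hunk 7: at line 4 remove [vih,gjez] add [pcv,spcz,osrla] -> 14 lines: vqn xhyuc zasgr qpdg pcv spcz osrla izm colbs lrxbr gcxu oxtx uzy dibb
Final line 7: osrla

Answer: osrla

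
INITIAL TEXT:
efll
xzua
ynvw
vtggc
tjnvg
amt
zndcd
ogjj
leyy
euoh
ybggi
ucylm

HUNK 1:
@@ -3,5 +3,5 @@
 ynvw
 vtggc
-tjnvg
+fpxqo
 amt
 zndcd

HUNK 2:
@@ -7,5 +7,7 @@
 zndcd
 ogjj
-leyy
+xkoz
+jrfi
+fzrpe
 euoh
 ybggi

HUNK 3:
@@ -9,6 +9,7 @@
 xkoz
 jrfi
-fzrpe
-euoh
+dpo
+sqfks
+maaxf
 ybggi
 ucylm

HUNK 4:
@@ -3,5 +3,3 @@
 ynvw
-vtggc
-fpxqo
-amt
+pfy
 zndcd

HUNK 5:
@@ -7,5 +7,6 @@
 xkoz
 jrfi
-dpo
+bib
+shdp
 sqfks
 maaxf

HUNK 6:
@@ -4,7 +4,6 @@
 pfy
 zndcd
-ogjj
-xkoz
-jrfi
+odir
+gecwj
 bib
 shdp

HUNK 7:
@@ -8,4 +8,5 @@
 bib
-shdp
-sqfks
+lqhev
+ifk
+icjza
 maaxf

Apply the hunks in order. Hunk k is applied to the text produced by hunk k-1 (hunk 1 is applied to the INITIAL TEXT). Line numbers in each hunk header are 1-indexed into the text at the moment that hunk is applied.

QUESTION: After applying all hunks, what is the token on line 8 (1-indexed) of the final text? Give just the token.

Hunk 1: at line 3 remove [tjnvg] add [fpxqo] -> 12 lines: efll xzua ynvw vtggc fpxqo amt zndcd ogjj leyy euoh ybggi ucylm
Hunk 2: at line 7 remove [leyy] add [xkoz,jrfi,fzrpe] -> 14 lines: efll xzua ynvw vtggc fpxqo amt zndcd ogjj xkoz jrfi fzrpe euoh ybggi ucylm
Hunk 3: at line 9 remove [fzrpe,euoh] add [dpo,sqfks,maaxf] -> 15 lines: efll xzua ynvw vtggc fpxqo amt zndcd ogjj xkoz jrfi dpo sqfks maaxf ybggi ucylm
Hunk 4: at line 3 remove [vtggc,fpxqo,amt] add [pfy] -> 13 lines: efll xzua ynvw pfy zndcd ogjj xkoz jrfi dpo sqfks maaxf ybggi ucylm
Hunk 5: at line 7 remove [dpo] add [bib,shdp] -> 14 lines: efll xzua ynvw pfy zndcd ogjj xkoz jrfi bib shdp sqfks maaxf ybggi ucylm
Hunk 6: at line 4 remove [ogjj,xkoz,jrfi] add [odir,gecwj] -> 13 lines: efll xzua ynvw pfy zndcd odir gecwj bib shdp sqfks maaxf ybggi ucylm
Hunk 7: at line 8 remove [shdp,sqfks] add [lqhev,ifk,icjza] -> 14 lines: efll xzua ynvw pfy zndcd odir gecwj bib lqhev ifk icjza maaxf ybggi ucylm
Final line 8: bib

Answer: bib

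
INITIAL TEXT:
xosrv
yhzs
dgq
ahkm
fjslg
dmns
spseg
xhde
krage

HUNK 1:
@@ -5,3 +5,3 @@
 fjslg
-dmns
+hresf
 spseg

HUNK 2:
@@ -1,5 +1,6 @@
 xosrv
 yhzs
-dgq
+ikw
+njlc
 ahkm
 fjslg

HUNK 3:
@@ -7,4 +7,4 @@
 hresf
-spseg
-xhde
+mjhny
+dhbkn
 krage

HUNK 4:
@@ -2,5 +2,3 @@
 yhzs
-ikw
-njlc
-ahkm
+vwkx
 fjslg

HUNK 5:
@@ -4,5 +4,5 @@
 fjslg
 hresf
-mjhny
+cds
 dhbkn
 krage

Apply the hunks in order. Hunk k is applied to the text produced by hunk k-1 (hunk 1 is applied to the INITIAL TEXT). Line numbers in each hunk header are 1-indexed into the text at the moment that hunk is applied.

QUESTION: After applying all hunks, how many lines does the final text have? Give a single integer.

Answer: 8

Derivation:
Hunk 1: at line 5 remove [dmns] add [hresf] -> 9 lines: xosrv yhzs dgq ahkm fjslg hresf spseg xhde krage
Hunk 2: at line 1 remove [dgq] add [ikw,njlc] -> 10 lines: xosrv yhzs ikw njlc ahkm fjslg hresf spseg xhde krage
Hunk 3: at line 7 remove [spseg,xhde] add [mjhny,dhbkn] -> 10 lines: xosrv yhzs ikw njlc ahkm fjslg hresf mjhny dhbkn krage
Hunk 4: at line 2 remove [ikw,njlc,ahkm] add [vwkx] -> 8 lines: xosrv yhzs vwkx fjslg hresf mjhny dhbkn krage
Hunk 5: at line 4 remove [mjhny] add [cds] -> 8 lines: xosrv yhzs vwkx fjslg hresf cds dhbkn krage
Final line count: 8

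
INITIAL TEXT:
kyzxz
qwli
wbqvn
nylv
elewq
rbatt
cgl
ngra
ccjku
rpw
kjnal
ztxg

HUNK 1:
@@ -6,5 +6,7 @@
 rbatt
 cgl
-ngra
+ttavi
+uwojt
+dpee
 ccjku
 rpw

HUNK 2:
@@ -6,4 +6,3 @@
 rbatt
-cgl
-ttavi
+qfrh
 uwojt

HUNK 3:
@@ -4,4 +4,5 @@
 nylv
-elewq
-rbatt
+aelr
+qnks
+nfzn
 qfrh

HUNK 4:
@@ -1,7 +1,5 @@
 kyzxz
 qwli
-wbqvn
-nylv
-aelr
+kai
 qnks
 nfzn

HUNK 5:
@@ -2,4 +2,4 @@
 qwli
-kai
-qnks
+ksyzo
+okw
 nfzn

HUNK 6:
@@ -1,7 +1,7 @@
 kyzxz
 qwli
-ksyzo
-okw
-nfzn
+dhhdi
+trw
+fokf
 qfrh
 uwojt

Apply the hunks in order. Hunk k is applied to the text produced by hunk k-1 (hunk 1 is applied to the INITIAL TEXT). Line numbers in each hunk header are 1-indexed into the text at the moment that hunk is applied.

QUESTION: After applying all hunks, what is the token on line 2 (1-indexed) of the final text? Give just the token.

Hunk 1: at line 6 remove [ngra] add [ttavi,uwojt,dpee] -> 14 lines: kyzxz qwli wbqvn nylv elewq rbatt cgl ttavi uwojt dpee ccjku rpw kjnal ztxg
Hunk 2: at line 6 remove [cgl,ttavi] add [qfrh] -> 13 lines: kyzxz qwli wbqvn nylv elewq rbatt qfrh uwojt dpee ccjku rpw kjnal ztxg
Hunk 3: at line 4 remove [elewq,rbatt] add [aelr,qnks,nfzn] -> 14 lines: kyzxz qwli wbqvn nylv aelr qnks nfzn qfrh uwojt dpee ccjku rpw kjnal ztxg
Hunk 4: at line 1 remove [wbqvn,nylv,aelr] add [kai] -> 12 lines: kyzxz qwli kai qnks nfzn qfrh uwojt dpee ccjku rpw kjnal ztxg
Hunk 5: at line 2 remove [kai,qnks] add [ksyzo,okw] -> 12 lines: kyzxz qwli ksyzo okw nfzn qfrh uwojt dpee ccjku rpw kjnal ztxg
Hunk 6: at line 1 remove [ksyzo,okw,nfzn] add [dhhdi,trw,fokf] -> 12 lines: kyzxz qwli dhhdi trw fokf qfrh uwojt dpee ccjku rpw kjnal ztxg
Final line 2: qwli

Answer: qwli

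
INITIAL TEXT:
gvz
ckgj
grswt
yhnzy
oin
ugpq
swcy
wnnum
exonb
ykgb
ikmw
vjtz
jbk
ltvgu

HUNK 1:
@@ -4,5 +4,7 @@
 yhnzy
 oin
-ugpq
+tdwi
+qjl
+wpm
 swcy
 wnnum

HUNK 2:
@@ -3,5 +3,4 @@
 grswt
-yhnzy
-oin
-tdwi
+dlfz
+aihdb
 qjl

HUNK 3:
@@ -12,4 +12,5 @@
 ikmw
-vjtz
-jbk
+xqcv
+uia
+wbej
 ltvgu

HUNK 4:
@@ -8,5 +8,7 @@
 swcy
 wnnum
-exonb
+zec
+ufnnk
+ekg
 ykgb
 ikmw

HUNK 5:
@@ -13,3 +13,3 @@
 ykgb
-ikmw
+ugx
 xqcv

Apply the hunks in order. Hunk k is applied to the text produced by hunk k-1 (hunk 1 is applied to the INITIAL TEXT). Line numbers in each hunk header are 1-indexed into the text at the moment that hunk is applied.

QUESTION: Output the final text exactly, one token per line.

Hunk 1: at line 4 remove [ugpq] add [tdwi,qjl,wpm] -> 16 lines: gvz ckgj grswt yhnzy oin tdwi qjl wpm swcy wnnum exonb ykgb ikmw vjtz jbk ltvgu
Hunk 2: at line 3 remove [yhnzy,oin,tdwi] add [dlfz,aihdb] -> 15 lines: gvz ckgj grswt dlfz aihdb qjl wpm swcy wnnum exonb ykgb ikmw vjtz jbk ltvgu
Hunk 3: at line 12 remove [vjtz,jbk] add [xqcv,uia,wbej] -> 16 lines: gvz ckgj grswt dlfz aihdb qjl wpm swcy wnnum exonb ykgb ikmw xqcv uia wbej ltvgu
Hunk 4: at line 8 remove [exonb] add [zec,ufnnk,ekg] -> 18 lines: gvz ckgj grswt dlfz aihdb qjl wpm swcy wnnum zec ufnnk ekg ykgb ikmw xqcv uia wbej ltvgu
Hunk 5: at line 13 remove [ikmw] add [ugx] -> 18 lines: gvz ckgj grswt dlfz aihdb qjl wpm swcy wnnum zec ufnnk ekg ykgb ugx xqcv uia wbej ltvgu

Answer: gvz
ckgj
grswt
dlfz
aihdb
qjl
wpm
swcy
wnnum
zec
ufnnk
ekg
ykgb
ugx
xqcv
uia
wbej
ltvgu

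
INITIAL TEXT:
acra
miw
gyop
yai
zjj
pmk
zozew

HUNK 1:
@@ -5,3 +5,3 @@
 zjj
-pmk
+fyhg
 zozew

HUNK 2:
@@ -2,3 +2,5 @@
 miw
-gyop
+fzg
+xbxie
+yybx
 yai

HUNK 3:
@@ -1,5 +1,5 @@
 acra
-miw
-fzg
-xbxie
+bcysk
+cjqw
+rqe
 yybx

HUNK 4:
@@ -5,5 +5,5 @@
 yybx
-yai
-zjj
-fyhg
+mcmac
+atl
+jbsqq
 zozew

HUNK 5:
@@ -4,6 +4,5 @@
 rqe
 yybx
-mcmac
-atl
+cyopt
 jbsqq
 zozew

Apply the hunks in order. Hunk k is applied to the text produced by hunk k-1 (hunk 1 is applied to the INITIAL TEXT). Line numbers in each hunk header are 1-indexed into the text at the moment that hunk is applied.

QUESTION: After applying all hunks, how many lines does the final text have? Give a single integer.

Answer: 8

Derivation:
Hunk 1: at line 5 remove [pmk] add [fyhg] -> 7 lines: acra miw gyop yai zjj fyhg zozew
Hunk 2: at line 2 remove [gyop] add [fzg,xbxie,yybx] -> 9 lines: acra miw fzg xbxie yybx yai zjj fyhg zozew
Hunk 3: at line 1 remove [miw,fzg,xbxie] add [bcysk,cjqw,rqe] -> 9 lines: acra bcysk cjqw rqe yybx yai zjj fyhg zozew
Hunk 4: at line 5 remove [yai,zjj,fyhg] add [mcmac,atl,jbsqq] -> 9 lines: acra bcysk cjqw rqe yybx mcmac atl jbsqq zozew
Hunk 5: at line 4 remove [mcmac,atl] add [cyopt] -> 8 lines: acra bcysk cjqw rqe yybx cyopt jbsqq zozew
Final line count: 8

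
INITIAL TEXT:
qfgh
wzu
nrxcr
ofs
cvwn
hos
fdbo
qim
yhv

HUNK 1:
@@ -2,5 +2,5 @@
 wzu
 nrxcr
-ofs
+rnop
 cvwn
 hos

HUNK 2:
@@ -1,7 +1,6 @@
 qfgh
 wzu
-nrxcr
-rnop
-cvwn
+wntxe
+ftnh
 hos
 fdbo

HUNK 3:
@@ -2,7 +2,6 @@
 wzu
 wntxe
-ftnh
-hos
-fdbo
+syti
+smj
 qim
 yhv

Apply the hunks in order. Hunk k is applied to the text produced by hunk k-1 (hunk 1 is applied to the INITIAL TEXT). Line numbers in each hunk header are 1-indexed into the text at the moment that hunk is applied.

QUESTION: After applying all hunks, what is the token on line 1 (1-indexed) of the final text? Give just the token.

Answer: qfgh

Derivation:
Hunk 1: at line 2 remove [ofs] add [rnop] -> 9 lines: qfgh wzu nrxcr rnop cvwn hos fdbo qim yhv
Hunk 2: at line 1 remove [nrxcr,rnop,cvwn] add [wntxe,ftnh] -> 8 lines: qfgh wzu wntxe ftnh hos fdbo qim yhv
Hunk 3: at line 2 remove [ftnh,hos,fdbo] add [syti,smj] -> 7 lines: qfgh wzu wntxe syti smj qim yhv
Final line 1: qfgh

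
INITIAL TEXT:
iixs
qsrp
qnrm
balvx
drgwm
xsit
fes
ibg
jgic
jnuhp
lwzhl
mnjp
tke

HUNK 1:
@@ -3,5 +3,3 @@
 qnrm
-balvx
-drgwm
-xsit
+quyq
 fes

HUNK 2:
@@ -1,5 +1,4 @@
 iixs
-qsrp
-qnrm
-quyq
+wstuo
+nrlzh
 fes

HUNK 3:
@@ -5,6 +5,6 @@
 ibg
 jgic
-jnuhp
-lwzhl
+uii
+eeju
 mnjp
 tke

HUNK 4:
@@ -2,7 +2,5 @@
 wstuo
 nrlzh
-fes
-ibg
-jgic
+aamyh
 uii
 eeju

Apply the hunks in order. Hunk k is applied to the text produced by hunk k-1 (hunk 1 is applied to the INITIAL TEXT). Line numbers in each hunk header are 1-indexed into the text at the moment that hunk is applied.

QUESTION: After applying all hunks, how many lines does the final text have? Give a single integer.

Answer: 8

Derivation:
Hunk 1: at line 3 remove [balvx,drgwm,xsit] add [quyq] -> 11 lines: iixs qsrp qnrm quyq fes ibg jgic jnuhp lwzhl mnjp tke
Hunk 2: at line 1 remove [qsrp,qnrm,quyq] add [wstuo,nrlzh] -> 10 lines: iixs wstuo nrlzh fes ibg jgic jnuhp lwzhl mnjp tke
Hunk 3: at line 5 remove [jnuhp,lwzhl] add [uii,eeju] -> 10 lines: iixs wstuo nrlzh fes ibg jgic uii eeju mnjp tke
Hunk 4: at line 2 remove [fes,ibg,jgic] add [aamyh] -> 8 lines: iixs wstuo nrlzh aamyh uii eeju mnjp tke
Final line count: 8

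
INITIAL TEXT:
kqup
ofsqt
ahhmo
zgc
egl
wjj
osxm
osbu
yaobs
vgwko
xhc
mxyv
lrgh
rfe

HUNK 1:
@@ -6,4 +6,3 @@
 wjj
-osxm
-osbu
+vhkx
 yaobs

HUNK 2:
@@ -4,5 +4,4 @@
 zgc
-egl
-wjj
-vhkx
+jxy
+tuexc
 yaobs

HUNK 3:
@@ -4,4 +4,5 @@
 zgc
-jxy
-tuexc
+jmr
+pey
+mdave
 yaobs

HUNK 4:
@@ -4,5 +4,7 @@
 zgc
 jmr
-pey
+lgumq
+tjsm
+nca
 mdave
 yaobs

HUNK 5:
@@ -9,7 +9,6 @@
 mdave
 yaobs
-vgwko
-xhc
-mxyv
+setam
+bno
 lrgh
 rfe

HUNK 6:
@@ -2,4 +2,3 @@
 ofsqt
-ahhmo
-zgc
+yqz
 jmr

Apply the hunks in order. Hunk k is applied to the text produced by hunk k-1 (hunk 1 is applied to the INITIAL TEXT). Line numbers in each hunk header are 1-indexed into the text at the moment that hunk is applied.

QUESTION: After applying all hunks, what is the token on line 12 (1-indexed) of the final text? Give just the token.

Answer: lrgh

Derivation:
Hunk 1: at line 6 remove [osxm,osbu] add [vhkx] -> 13 lines: kqup ofsqt ahhmo zgc egl wjj vhkx yaobs vgwko xhc mxyv lrgh rfe
Hunk 2: at line 4 remove [egl,wjj,vhkx] add [jxy,tuexc] -> 12 lines: kqup ofsqt ahhmo zgc jxy tuexc yaobs vgwko xhc mxyv lrgh rfe
Hunk 3: at line 4 remove [jxy,tuexc] add [jmr,pey,mdave] -> 13 lines: kqup ofsqt ahhmo zgc jmr pey mdave yaobs vgwko xhc mxyv lrgh rfe
Hunk 4: at line 4 remove [pey] add [lgumq,tjsm,nca] -> 15 lines: kqup ofsqt ahhmo zgc jmr lgumq tjsm nca mdave yaobs vgwko xhc mxyv lrgh rfe
Hunk 5: at line 9 remove [vgwko,xhc,mxyv] add [setam,bno] -> 14 lines: kqup ofsqt ahhmo zgc jmr lgumq tjsm nca mdave yaobs setam bno lrgh rfe
Hunk 6: at line 2 remove [ahhmo,zgc] add [yqz] -> 13 lines: kqup ofsqt yqz jmr lgumq tjsm nca mdave yaobs setam bno lrgh rfe
Final line 12: lrgh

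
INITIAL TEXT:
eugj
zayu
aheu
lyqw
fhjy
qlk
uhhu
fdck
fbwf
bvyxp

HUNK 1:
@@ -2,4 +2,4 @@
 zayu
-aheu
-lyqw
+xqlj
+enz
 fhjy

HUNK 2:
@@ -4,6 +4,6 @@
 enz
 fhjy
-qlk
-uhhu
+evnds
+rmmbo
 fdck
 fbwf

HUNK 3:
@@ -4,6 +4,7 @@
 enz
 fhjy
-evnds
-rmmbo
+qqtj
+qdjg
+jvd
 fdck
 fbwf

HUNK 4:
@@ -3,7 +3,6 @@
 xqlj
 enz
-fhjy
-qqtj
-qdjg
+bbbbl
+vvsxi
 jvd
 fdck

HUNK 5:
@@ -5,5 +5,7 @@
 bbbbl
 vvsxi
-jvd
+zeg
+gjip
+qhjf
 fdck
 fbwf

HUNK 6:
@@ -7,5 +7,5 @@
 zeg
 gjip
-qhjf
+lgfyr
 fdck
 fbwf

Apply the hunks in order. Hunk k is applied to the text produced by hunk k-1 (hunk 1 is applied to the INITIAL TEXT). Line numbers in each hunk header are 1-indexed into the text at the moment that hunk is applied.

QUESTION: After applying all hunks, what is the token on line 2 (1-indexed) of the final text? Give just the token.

Hunk 1: at line 2 remove [aheu,lyqw] add [xqlj,enz] -> 10 lines: eugj zayu xqlj enz fhjy qlk uhhu fdck fbwf bvyxp
Hunk 2: at line 4 remove [qlk,uhhu] add [evnds,rmmbo] -> 10 lines: eugj zayu xqlj enz fhjy evnds rmmbo fdck fbwf bvyxp
Hunk 3: at line 4 remove [evnds,rmmbo] add [qqtj,qdjg,jvd] -> 11 lines: eugj zayu xqlj enz fhjy qqtj qdjg jvd fdck fbwf bvyxp
Hunk 4: at line 3 remove [fhjy,qqtj,qdjg] add [bbbbl,vvsxi] -> 10 lines: eugj zayu xqlj enz bbbbl vvsxi jvd fdck fbwf bvyxp
Hunk 5: at line 5 remove [jvd] add [zeg,gjip,qhjf] -> 12 lines: eugj zayu xqlj enz bbbbl vvsxi zeg gjip qhjf fdck fbwf bvyxp
Hunk 6: at line 7 remove [qhjf] add [lgfyr] -> 12 lines: eugj zayu xqlj enz bbbbl vvsxi zeg gjip lgfyr fdck fbwf bvyxp
Final line 2: zayu

Answer: zayu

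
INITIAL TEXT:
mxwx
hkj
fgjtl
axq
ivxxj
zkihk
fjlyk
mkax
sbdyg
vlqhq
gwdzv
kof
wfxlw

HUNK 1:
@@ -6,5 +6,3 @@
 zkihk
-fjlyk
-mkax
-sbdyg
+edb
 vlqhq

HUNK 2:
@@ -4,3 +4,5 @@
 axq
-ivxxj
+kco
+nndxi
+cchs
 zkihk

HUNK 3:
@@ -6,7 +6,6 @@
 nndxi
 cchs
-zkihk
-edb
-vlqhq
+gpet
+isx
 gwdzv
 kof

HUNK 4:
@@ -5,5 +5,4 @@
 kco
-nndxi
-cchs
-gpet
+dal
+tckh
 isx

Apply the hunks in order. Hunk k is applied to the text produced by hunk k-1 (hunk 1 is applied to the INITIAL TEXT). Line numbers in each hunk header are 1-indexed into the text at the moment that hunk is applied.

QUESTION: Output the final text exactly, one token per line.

Answer: mxwx
hkj
fgjtl
axq
kco
dal
tckh
isx
gwdzv
kof
wfxlw

Derivation:
Hunk 1: at line 6 remove [fjlyk,mkax,sbdyg] add [edb] -> 11 lines: mxwx hkj fgjtl axq ivxxj zkihk edb vlqhq gwdzv kof wfxlw
Hunk 2: at line 4 remove [ivxxj] add [kco,nndxi,cchs] -> 13 lines: mxwx hkj fgjtl axq kco nndxi cchs zkihk edb vlqhq gwdzv kof wfxlw
Hunk 3: at line 6 remove [zkihk,edb,vlqhq] add [gpet,isx] -> 12 lines: mxwx hkj fgjtl axq kco nndxi cchs gpet isx gwdzv kof wfxlw
Hunk 4: at line 5 remove [nndxi,cchs,gpet] add [dal,tckh] -> 11 lines: mxwx hkj fgjtl axq kco dal tckh isx gwdzv kof wfxlw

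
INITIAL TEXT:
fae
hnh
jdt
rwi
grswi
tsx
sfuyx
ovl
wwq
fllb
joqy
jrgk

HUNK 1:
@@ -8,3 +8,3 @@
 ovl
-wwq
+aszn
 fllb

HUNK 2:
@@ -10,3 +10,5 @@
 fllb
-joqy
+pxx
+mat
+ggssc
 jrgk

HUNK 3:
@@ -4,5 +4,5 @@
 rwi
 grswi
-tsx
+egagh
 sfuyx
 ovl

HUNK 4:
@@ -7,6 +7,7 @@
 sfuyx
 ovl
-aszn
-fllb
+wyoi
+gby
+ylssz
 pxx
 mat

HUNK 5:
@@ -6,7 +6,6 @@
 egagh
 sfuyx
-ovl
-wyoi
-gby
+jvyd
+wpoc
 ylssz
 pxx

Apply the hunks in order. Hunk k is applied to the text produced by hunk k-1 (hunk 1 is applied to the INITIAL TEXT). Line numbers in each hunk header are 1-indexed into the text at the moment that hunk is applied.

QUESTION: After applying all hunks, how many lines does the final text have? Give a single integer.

Hunk 1: at line 8 remove [wwq] add [aszn] -> 12 lines: fae hnh jdt rwi grswi tsx sfuyx ovl aszn fllb joqy jrgk
Hunk 2: at line 10 remove [joqy] add [pxx,mat,ggssc] -> 14 lines: fae hnh jdt rwi grswi tsx sfuyx ovl aszn fllb pxx mat ggssc jrgk
Hunk 3: at line 4 remove [tsx] add [egagh] -> 14 lines: fae hnh jdt rwi grswi egagh sfuyx ovl aszn fllb pxx mat ggssc jrgk
Hunk 4: at line 7 remove [aszn,fllb] add [wyoi,gby,ylssz] -> 15 lines: fae hnh jdt rwi grswi egagh sfuyx ovl wyoi gby ylssz pxx mat ggssc jrgk
Hunk 5: at line 6 remove [ovl,wyoi,gby] add [jvyd,wpoc] -> 14 lines: fae hnh jdt rwi grswi egagh sfuyx jvyd wpoc ylssz pxx mat ggssc jrgk
Final line count: 14

Answer: 14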